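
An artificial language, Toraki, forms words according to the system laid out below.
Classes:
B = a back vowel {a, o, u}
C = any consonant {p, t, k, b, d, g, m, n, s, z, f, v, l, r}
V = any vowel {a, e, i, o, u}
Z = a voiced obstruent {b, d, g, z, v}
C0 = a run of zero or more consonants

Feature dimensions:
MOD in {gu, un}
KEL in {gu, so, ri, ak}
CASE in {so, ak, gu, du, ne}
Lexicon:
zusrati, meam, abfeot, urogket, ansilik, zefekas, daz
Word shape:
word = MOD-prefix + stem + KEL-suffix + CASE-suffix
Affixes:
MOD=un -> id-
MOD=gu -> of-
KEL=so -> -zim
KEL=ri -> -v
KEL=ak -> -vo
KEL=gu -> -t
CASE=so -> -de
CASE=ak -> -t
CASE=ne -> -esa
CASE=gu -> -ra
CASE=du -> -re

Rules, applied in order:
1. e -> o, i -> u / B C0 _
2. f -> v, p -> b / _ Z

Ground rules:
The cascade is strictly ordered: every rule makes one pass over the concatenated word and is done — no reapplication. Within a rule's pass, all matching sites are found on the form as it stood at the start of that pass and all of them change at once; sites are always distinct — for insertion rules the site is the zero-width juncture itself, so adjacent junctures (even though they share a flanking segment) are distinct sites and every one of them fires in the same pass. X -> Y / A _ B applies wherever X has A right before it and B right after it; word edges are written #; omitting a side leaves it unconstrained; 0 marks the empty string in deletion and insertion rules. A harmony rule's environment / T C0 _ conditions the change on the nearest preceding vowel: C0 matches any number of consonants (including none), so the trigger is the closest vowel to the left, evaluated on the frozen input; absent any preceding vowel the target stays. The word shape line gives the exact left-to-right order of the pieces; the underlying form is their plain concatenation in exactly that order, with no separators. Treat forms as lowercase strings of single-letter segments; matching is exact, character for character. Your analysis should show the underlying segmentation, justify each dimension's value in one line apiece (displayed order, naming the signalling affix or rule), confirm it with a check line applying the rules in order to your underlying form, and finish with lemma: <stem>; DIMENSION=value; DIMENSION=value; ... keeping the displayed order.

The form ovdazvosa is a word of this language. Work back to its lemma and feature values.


underlying: of-daz-v-esa
MOD=gu - signalled by the affix of-
KEL=ri - signalled by the affix -v
CASE=ne - signalled by the affix -esa
check: ofdazvesa -> ofdazvosa -> ovdazvosa
lemma: daz; MOD=gu; KEL=ri; CASE=ne


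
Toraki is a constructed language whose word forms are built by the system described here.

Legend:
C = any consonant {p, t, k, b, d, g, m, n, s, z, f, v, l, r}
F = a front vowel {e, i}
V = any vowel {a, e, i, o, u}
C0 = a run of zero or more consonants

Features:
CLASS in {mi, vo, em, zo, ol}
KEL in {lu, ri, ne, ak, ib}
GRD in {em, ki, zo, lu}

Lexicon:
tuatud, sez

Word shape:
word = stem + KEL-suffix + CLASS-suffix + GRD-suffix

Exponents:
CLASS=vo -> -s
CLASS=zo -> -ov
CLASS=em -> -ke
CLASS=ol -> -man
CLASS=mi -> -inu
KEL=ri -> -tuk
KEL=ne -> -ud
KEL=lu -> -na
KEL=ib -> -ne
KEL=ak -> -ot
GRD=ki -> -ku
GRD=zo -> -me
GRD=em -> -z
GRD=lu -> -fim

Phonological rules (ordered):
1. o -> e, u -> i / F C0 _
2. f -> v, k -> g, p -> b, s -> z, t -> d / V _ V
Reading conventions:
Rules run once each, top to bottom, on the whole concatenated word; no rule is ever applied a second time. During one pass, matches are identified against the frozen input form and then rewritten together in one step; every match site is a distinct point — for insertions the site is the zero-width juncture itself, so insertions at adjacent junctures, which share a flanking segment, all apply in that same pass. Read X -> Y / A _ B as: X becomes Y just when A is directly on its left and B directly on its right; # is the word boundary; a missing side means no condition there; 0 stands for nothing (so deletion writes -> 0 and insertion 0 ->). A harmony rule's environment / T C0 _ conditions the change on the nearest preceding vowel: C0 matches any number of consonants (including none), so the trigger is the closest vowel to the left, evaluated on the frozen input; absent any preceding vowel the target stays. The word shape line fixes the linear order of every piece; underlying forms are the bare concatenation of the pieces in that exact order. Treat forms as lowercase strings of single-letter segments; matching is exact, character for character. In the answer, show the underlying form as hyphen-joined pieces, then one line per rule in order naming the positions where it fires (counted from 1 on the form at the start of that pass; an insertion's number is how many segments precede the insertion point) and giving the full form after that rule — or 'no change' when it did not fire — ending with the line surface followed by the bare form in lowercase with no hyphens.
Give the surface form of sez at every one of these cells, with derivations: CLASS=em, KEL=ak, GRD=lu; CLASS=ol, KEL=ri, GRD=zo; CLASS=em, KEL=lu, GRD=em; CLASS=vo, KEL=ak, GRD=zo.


cell CLASS=em, KEL=ak, GRD=lu:
underlying: sez-ot-ke-fim
1. o -> e, u -> i / F C0 _: fires at position(s) 4: sezetkefim
2. f -> v, k -> g, p -> b, s -> z, t -> d / V _ V: fires at position(s) 8: sezetkevim
surface: sezetkevim

cell CLASS=ol, KEL=ri, GRD=zo:
underlying: sez-tuk-man-me
1. o -> e, u -> i / F C0 _: fires at position(s) 5: seztikmanme
2. f -> v, k -> g, p -> b, s -> z, t -> d / V _ V: no change
surface: seztikmanme

cell CLASS=em, KEL=lu, GRD=em:
underlying: sez-na-ke-z
1. o -> e, u -> i / F C0 _: no change
2. f -> v, k -> g, p -> b, s -> z, t -> d / V _ V: fires at position(s) 6: seznagez
surface: seznagez

cell CLASS=vo, KEL=ak, GRD=zo:
underlying: sez-ot-s-me
1. o -> e, u -> i / F C0 _: fires at position(s) 4: sezetsme
2. f -> v, k -> g, p -> b, s -> z, t -> d / V _ V: no change
surface: sezetsme


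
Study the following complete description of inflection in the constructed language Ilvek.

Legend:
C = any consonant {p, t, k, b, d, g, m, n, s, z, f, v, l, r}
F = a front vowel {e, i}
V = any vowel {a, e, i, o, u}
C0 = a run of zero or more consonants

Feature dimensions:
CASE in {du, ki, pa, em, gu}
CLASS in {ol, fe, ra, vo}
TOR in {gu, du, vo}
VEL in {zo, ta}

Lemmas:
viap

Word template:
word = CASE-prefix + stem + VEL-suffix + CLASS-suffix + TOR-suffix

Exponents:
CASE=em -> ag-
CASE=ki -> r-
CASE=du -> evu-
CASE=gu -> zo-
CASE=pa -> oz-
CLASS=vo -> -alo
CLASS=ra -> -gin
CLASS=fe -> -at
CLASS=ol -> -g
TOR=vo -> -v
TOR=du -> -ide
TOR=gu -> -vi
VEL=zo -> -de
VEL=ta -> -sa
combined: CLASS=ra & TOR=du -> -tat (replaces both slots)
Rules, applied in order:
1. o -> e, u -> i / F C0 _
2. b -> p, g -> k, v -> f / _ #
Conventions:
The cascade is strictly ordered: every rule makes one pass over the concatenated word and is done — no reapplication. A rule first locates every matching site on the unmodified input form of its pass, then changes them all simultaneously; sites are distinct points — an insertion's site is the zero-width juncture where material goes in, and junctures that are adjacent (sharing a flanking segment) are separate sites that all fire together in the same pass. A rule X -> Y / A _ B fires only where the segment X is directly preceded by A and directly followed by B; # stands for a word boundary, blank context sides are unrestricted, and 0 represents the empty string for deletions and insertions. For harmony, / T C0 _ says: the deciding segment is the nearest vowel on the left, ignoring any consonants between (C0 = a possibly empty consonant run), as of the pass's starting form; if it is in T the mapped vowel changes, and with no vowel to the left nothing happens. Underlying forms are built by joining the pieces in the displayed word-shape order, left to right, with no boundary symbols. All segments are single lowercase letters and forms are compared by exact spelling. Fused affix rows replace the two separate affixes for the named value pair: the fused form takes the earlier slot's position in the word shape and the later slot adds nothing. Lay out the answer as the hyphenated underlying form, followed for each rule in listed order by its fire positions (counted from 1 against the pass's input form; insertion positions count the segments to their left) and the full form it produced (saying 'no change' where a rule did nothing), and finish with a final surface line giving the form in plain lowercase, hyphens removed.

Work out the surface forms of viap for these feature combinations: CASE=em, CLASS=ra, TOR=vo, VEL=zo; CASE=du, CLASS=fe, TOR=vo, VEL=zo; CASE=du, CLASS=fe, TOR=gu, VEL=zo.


cell CASE=em, CLASS=ra, TOR=vo, VEL=zo:
underlying: ag-viap-de-gin-v
1. o -> e, u -> i / F C0 _: no change
2. b -> p, g -> k, v -> f / _ #: fires at position(s) 12: agviapdeginf
surface: agviapdeginf

cell CASE=du, CLASS=fe, TOR=vo, VEL=zo:
underlying: evu-viap-de-at-v
1. o -> e, u -> i / F C0 _: fires at position(s) 3: eviviapdeatv
2. b -> p, g -> k, v -> f / _ #: fires at position(s) 12: eviviapdeatf
surface: eviviapdeatf

cell CASE=du, CLASS=fe, TOR=gu, VEL=zo:
underlying: evu-viap-de-at-vi
1. o -> e, u -> i / F C0 _: fires at position(s) 3: eviviapdeatvi
2. b -> p, g -> k, v -> f / _ #: no change
surface: eviviapdeatvi


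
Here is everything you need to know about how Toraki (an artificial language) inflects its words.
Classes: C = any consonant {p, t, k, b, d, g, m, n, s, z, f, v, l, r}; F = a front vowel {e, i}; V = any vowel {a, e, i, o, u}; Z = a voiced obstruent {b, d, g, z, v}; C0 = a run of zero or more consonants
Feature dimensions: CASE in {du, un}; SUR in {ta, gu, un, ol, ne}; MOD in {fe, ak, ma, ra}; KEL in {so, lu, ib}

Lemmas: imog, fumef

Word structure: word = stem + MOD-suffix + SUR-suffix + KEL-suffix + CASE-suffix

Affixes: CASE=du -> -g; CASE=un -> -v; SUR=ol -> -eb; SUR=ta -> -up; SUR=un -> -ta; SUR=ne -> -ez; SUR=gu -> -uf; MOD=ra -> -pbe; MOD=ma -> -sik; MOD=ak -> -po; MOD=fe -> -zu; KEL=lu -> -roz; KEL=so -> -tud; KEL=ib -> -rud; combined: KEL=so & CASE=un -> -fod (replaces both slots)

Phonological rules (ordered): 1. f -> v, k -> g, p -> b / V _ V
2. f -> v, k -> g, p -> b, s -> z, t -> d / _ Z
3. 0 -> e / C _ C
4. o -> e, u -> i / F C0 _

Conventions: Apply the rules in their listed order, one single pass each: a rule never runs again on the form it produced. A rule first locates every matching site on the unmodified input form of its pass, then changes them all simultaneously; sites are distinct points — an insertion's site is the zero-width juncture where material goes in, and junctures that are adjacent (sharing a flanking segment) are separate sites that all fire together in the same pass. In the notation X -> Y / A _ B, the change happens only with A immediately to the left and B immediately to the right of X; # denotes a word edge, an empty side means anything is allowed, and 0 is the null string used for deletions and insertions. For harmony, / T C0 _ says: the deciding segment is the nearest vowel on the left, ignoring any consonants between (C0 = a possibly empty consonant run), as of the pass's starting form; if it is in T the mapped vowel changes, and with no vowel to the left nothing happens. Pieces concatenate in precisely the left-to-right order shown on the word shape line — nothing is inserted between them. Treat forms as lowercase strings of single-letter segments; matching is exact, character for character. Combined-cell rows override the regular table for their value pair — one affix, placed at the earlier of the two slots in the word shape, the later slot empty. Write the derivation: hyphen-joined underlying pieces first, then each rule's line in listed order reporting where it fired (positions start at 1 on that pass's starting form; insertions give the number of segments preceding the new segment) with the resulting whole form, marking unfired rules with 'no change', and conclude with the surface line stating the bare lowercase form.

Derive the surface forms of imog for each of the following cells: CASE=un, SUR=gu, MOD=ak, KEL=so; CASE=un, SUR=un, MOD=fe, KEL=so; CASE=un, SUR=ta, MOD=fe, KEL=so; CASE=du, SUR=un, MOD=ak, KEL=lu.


cell CASE=un, SUR=gu, MOD=ak, KEL=so:
underlying: imog-po-uf-fod
1. f -> v, k -> g, p -> b / V _ V: no change
2. f -> v, k -> g, p -> b, s -> z, t -> d / _ Z: no change
3. 0 -> e / C _ C: inserts after position(s) 4, 8: imogepoufefod
4. o -> e, u -> i / F C0 _: fires at position(s) 3, 7, 12: imegepeufefed
surface: imegepeufefed

cell CASE=un, SUR=un, MOD=fe, KEL=so:
underlying: imog-zu-ta-fod
1. f -> v, k -> g, p -> b / V _ V: fires at position(s) 9: imogzutavod
2. f -> v, k -> g, p -> b, s -> z, t -> d / _ Z: no change
3. 0 -> e / C _ C: inserts after position(s) 4: imogezutavod
4. o -> e, u -> i / F C0 _: fires at position(s) 3, 7: imegezitavod
surface: imegezitavod

cell CASE=un, SUR=ta, MOD=fe, KEL=so:
underlying: imog-zu-up-fod
1. f -> v, k -> g, p -> b / V _ V: no change
2. f -> v, k -> g, p -> b, s -> z, t -> d / _ Z: no change
3. 0 -> e / C _ C: inserts after position(s) 4, 8: imogezuupefod
4. o -> e, u -> i / F C0 _: fires at position(s) 3, 7, 12: imegeziupefed
surface: imegeziupefed

cell CASE=du, SUR=un, MOD=ak, KEL=lu:
underlying: imog-po-ta-roz-g
1. f -> v, k -> g, p -> b / V _ V: no change
2. f -> v, k -> g, p -> b, s -> z, t -> d / _ Z: no change
3. 0 -> e / C _ C: inserts after position(s) 4, 11: imogepotarozeg
4. o -> e, u -> i / F C0 _: fires at position(s) 3, 7: imegepetarozeg
surface: imegepetarozeg


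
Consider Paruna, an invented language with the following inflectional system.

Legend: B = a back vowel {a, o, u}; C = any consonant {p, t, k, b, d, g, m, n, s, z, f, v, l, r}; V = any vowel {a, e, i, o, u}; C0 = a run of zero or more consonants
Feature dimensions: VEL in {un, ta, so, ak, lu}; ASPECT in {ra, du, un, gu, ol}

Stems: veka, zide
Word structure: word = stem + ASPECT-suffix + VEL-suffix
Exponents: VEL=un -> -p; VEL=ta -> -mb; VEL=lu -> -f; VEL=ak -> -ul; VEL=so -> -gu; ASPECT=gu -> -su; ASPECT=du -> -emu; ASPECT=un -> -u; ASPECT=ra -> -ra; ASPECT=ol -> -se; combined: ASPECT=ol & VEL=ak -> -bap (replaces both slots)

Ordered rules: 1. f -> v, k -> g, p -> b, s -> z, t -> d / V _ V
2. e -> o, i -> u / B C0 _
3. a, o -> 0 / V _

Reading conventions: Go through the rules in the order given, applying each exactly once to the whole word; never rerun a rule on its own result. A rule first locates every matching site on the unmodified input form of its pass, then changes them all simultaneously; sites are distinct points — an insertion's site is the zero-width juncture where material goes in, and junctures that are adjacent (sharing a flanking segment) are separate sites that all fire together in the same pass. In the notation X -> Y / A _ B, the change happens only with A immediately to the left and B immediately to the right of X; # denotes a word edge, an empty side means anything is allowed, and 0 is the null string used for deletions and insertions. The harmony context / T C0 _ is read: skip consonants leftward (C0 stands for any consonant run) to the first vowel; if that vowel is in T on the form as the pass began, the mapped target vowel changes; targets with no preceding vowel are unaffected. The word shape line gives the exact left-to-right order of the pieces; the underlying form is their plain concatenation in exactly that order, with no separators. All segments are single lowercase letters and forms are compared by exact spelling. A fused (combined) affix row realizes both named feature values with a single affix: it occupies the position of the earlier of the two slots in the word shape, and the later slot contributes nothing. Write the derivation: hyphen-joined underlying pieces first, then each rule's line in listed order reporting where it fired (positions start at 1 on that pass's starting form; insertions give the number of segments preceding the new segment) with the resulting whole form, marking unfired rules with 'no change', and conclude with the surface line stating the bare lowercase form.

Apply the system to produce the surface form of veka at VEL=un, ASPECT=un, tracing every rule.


underlying: veka-u-p
1. f -> v, k -> g, p -> b, s -> z, t -> d / V _ V: fires at position(s) 3: vegaup
2. e -> o, i -> u / B C0 _: no change
3. a, o -> 0 / V _: no change
surface: vegaup


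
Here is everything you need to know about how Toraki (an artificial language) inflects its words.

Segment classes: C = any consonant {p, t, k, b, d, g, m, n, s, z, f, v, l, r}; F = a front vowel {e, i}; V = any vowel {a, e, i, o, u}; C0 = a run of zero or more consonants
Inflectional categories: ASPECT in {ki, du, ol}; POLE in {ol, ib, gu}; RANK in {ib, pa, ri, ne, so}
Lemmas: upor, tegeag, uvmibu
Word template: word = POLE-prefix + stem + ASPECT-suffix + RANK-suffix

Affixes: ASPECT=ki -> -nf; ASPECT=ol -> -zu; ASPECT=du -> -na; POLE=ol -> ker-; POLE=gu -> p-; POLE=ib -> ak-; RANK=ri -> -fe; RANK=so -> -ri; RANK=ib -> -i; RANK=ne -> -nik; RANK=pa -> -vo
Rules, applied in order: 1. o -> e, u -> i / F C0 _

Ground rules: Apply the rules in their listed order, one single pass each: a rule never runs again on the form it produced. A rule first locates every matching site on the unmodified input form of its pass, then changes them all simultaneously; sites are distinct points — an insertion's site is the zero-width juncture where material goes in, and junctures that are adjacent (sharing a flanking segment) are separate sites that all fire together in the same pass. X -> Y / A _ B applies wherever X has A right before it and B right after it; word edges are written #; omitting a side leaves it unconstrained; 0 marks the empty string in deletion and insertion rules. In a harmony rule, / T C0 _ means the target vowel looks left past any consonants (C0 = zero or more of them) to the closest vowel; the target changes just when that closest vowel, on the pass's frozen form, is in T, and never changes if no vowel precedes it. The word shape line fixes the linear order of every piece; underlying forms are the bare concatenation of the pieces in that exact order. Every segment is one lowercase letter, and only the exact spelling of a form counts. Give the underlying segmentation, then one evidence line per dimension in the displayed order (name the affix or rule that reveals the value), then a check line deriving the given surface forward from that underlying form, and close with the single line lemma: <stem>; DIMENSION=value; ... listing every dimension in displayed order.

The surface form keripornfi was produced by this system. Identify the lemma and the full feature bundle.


underlying: ker-upor-nf-i
ASPECT=ki - signalled by the affix -nf
POLE=ol - signalled by the affix ker-
RANK=ib - signalled by the affix -i
check: kerupornfi -> keripornfi
lemma: upor; ASPECT=ki; POLE=ol; RANK=ib


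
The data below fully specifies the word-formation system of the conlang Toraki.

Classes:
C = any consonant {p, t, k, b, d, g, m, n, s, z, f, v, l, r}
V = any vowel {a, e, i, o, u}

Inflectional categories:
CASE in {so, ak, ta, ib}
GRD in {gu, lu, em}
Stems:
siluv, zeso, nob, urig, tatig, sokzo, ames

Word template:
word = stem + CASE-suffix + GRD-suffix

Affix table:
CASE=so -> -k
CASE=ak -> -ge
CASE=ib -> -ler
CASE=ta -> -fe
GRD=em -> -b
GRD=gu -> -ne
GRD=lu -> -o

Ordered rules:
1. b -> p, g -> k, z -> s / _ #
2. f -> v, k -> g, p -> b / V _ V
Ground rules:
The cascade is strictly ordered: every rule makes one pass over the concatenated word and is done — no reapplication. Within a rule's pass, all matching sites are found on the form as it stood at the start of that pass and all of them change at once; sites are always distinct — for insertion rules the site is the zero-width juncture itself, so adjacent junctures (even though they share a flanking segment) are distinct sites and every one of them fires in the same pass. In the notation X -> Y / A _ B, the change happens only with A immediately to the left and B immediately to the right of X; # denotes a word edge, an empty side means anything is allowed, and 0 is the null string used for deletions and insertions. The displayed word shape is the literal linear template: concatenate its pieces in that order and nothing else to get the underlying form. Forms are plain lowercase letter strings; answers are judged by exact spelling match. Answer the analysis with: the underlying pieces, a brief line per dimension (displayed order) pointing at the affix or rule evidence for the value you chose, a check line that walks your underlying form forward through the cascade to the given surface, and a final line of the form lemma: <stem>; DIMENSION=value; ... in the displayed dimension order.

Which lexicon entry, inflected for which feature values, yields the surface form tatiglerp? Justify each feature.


underlying: tatig-ler-b
CASE=ib - signalled by the affix -ler
GRD=em - signalled by the affix -b
check: tatiglerb -> tatiglerp -> tatiglerp
lemma: tatig; CASE=ib; GRD=em


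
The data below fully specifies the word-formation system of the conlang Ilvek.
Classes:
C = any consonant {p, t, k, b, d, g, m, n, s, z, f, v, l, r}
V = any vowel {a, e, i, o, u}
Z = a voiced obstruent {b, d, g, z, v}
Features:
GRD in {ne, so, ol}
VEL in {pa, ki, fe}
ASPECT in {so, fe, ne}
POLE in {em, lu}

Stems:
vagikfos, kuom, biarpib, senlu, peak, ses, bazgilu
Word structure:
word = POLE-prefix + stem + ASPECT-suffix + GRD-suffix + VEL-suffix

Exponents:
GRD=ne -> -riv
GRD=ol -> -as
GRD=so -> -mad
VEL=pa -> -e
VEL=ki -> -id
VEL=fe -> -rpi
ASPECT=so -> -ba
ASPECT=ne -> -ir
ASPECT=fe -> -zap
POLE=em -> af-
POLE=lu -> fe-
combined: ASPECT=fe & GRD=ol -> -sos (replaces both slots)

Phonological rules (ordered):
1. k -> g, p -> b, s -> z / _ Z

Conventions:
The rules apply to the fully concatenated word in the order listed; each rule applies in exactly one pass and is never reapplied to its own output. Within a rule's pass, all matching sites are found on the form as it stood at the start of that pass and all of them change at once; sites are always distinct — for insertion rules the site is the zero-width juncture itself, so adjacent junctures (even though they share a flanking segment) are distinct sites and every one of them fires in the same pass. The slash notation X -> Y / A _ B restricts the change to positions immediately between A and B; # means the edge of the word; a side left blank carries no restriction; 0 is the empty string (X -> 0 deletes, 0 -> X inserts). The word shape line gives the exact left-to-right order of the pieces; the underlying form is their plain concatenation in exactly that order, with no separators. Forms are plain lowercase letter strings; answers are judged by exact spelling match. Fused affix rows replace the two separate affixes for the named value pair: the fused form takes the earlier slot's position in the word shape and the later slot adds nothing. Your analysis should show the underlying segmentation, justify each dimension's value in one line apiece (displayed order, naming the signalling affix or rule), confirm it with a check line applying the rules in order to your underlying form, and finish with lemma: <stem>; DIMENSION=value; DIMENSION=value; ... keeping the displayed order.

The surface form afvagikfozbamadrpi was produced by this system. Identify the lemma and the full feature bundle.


underlying: af-vagikfos-ba-mad-rpi
GRD=so - signalled by the affix -mad
VEL=fe - signalled by the affix -rpi
ASPECT=so - signalled by the affix -ba
POLE=em - signalled by the affix af-
check: afvagikfosbamadrpi -> afvagikfozbamadrpi
lemma: vagikfos; GRD=so; VEL=fe; ASPECT=so; POLE=em


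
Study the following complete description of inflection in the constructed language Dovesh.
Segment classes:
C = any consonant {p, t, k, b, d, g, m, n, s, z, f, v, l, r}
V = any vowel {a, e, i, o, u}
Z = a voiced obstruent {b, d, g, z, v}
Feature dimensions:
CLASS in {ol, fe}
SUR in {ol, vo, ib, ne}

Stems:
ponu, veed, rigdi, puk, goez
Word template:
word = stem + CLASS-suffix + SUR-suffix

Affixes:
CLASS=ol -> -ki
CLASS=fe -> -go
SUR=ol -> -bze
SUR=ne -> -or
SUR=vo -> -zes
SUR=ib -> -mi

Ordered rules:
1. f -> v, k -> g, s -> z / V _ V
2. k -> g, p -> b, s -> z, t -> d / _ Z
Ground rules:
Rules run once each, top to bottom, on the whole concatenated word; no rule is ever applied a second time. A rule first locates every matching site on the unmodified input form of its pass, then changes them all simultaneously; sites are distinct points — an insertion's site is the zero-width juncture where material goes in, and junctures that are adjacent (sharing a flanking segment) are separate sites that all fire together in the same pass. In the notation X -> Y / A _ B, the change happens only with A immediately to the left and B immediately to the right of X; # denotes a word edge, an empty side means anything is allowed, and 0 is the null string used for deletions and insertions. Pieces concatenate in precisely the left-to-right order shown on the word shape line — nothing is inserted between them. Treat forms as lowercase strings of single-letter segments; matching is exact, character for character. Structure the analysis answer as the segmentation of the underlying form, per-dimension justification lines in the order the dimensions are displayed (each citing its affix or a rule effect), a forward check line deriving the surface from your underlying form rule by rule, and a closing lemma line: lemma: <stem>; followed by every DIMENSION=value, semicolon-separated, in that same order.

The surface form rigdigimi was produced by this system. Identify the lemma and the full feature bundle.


underlying: rigdi-ki-mi
CLASS=ol - signalled by the affix -ki
SUR=ib - signalled by the affix -mi
check: rigdikimi -> rigdigimi -> rigdigimi
lemma: rigdi; CLASS=ol; SUR=ib


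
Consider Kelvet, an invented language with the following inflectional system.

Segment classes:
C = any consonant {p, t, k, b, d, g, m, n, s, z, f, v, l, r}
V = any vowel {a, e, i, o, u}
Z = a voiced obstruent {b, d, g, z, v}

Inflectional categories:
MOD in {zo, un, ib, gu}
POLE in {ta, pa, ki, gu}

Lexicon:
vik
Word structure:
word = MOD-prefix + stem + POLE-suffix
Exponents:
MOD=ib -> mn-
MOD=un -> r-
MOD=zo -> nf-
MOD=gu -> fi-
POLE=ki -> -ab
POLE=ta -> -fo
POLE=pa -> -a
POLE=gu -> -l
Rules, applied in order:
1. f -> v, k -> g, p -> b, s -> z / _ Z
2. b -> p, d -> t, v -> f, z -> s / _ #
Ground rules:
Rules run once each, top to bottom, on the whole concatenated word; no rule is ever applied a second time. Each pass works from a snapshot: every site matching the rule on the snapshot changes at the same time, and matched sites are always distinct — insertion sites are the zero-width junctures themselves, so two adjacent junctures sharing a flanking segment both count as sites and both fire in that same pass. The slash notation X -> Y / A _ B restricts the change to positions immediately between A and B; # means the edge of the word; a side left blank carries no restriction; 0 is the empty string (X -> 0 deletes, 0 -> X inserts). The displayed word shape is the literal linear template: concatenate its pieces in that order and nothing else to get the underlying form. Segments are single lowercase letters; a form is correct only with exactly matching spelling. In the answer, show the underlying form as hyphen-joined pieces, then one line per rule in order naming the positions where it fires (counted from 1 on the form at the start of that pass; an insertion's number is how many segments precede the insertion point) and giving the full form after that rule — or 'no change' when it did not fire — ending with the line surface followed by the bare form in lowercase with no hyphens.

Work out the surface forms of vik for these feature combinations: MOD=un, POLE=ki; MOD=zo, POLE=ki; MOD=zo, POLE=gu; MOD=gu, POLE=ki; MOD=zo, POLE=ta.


cell MOD=un, POLE=ki:
underlying: r-vik-ab
1. f -> v, k -> g, p -> b, s -> z / _ Z: no change
2. b -> p, d -> t, v -> f, z -> s / _ #: fires at position(s) 6: rvikap
surface: rvikap

cell MOD=zo, POLE=ki:
underlying: nf-vik-ab
1. f -> v, k -> g, p -> b, s -> z / _ Z: fires at position(s) 2: nvvikab
2. b -> p, d -> t, v -> f, z -> s / _ #: fires at position(s) 7: nvvikap
surface: nvvikap

cell MOD=zo, POLE=gu:
underlying: nf-vik-l
1. f -> v, k -> g, p -> b, s -> z / _ Z: fires at position(s) 2: nvvikl
2. b -> p, d -> t, v -> f, z -> s / _ #: no change
surface: nvvikl

cell MOD=gu, POLE=ki:
underlying: fi-vik-ab
1. f -> v, k -> g, p -> b, s -> z / _ Z: no change
2. b -> p, d -> t, v -> f, z -> s / _ #: fires at position(s) 7: fivikap
surface: fivikap

cell MOD=zo, POLE=ta:
underlying: nf-vik-fo
1. f -> v, k -> g, p -> b, s -> z / _ Z: fires at position(s) 2: nvvikfo
2. b -> p, d -> t, v -> f, z -> s / _ #: no change
surface: nvvikfo


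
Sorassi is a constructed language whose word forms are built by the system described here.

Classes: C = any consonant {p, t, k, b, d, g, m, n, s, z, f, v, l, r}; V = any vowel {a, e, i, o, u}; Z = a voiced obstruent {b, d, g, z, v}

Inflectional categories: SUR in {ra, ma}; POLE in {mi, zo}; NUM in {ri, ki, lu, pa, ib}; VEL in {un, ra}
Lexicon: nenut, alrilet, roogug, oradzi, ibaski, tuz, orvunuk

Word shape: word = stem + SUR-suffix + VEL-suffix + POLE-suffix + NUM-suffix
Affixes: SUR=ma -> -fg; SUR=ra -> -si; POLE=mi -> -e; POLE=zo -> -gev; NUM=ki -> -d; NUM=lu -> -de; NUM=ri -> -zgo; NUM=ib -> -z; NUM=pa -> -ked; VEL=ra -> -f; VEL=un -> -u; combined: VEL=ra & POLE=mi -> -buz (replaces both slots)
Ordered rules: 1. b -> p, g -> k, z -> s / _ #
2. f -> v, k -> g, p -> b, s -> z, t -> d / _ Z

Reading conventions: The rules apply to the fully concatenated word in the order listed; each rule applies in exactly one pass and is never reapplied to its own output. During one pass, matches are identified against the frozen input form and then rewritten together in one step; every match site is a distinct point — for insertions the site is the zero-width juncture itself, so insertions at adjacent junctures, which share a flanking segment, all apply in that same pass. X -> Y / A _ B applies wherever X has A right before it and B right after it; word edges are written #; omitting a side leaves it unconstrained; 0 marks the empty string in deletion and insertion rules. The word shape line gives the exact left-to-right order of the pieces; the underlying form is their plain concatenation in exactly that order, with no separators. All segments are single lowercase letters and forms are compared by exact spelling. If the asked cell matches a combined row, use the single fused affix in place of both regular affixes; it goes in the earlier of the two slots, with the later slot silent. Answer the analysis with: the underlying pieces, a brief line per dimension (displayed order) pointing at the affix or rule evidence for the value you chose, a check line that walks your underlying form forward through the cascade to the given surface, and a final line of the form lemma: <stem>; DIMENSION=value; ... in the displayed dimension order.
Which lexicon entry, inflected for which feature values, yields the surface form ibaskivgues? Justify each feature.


underlying: ibaski-fg-u-e-z
SUR=ma - signalled by the affix -fg
POLE=mi - signalled by the affix -e
NUM=ib - signalled by the affix -z
VEL=un - signalled by the affix -u
check: ibaskifguez -> ibaskifgues -> ibaskivgues
lemma: ibaski; SUR=ma; POLE=mi; NUM=ib; VEL=un


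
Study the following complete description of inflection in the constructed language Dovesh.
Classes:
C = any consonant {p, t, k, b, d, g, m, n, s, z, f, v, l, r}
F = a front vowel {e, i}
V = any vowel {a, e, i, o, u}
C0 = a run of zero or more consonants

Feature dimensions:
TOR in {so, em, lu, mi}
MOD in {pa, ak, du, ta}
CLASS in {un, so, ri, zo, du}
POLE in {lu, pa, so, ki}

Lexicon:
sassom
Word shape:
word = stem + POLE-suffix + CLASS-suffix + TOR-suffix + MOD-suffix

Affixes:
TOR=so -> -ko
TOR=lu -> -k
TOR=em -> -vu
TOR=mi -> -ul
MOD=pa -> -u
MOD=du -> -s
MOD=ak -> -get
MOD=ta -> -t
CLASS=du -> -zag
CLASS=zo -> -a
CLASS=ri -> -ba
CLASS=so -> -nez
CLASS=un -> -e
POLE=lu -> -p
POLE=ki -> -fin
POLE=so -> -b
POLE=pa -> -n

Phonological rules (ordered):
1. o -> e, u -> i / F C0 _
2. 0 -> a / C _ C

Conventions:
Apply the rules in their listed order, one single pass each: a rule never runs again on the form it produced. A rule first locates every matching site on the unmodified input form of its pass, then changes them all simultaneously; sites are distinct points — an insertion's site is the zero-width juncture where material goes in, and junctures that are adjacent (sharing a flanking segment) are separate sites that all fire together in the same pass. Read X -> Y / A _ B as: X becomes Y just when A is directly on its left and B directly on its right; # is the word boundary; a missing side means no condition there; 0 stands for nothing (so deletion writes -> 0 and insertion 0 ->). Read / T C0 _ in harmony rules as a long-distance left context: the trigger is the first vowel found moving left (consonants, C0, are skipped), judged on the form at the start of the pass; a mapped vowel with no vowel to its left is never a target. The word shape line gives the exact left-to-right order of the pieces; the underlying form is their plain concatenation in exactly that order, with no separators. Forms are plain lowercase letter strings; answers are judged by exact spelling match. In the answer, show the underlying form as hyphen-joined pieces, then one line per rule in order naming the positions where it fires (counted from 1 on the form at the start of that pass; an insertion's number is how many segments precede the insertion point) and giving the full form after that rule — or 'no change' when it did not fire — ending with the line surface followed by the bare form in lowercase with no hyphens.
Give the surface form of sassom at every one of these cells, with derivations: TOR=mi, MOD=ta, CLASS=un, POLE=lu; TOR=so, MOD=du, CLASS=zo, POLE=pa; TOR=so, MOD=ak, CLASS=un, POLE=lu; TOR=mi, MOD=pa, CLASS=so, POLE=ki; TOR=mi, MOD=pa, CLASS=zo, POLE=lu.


cell TOR=mi, MOD=ta, CLASS=un, POLE=lu:
underlying: sassom-p-e-ul-t
1. o -> e, u -> i / F C0 _: fires at position(s) 9: sassompeilt
2. 0 -> a / C _ C: inserts after position(s) 3, 6, 10: sasasomapeilat
surface: sasasomapeilat

cell TOR=so, MOD=du, CLASS=zo, POLE=pa:
underlying: sassom-n-a-ko-s
1. o -> e, u -> i / F C0 _: no change
2. 0 -> a / C _ C: inserts after position(s) 3, 6: sasasomanakos
surface: sasasomanakos

cell TOR=so, MOD=ak, CLASS=un, POLE=lu:
underlying: sassom-p-e-ko-get
1. o -> e, u -> i / F C0 _: fires at position(s) 10: sassompekeget
2. 0 -> a / C _ C: inserts after position(s) 3, 6: sasasomapekeget
surface: sasasomapekeget

cell TOR=mi, MOD=pa, CLASS=so, POLE=ki:
underlying: sassom-fin-nez-ul-u
1. o -> e, u -> i / F C0 _: fires at position(s) 13: sassomfinnezilu
2. 0 -> a / C _ C: inserts after position(s) 3, 6, 9: sasasomafinanezilu
surface: sasasomafinanezilu

cell TOR=mi, MOD=pa, CLASS=zo, POLE=lu:
underlying: sassom-p-a-ul-u
1. o -> e, u -> i / F C0 _: no change
2. 0 -> a / C _ C: inserts after position(s) 3, 6: sasasomapaulu
surface: sasasomapaulu


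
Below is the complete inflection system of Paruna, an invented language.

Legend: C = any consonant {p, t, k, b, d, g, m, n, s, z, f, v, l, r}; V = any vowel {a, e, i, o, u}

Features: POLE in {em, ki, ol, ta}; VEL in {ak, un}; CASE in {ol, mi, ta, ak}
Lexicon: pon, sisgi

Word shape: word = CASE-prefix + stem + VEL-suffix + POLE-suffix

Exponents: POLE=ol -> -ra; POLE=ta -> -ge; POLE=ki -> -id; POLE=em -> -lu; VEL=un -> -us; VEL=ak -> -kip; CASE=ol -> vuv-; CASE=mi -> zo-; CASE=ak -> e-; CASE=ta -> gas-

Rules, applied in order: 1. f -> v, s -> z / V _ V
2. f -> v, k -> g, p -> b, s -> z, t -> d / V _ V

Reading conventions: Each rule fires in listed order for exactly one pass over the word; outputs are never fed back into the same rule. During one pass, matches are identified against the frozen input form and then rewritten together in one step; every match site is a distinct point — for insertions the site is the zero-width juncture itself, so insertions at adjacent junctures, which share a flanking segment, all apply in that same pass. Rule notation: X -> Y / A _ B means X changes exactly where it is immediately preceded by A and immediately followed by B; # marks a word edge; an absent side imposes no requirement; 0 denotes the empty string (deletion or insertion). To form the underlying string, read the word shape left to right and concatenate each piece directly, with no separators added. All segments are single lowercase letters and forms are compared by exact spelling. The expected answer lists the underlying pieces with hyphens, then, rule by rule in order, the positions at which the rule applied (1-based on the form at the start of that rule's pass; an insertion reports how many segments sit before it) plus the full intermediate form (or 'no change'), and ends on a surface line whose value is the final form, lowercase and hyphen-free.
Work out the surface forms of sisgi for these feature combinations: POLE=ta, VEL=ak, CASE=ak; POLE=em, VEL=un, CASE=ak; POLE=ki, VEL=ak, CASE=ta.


cell POLE=ta, VEL=ak, CASE=ak:
underlying: e-sisgi-kip-ge
1. f -> v, s -> z / V _ V: fires at position(s) 2: ezisgikipge
2. f -> v, k -> g, p -> b, s -> z, t -> d / V _ V: fires at position(s) 7: ezisgigipge
surface: ezisgigipge

cell POLE=em, VEL=un, CASE=ak:
underlying: e-sisgi-us-lu
1. f -> v, s -> z / V _ V: fires at position(s) 2: ezisgiuslu
2. f -> v, k -> g, p -> b, s -> z, t -> d / V _ V: no change
surface: ezisgiuslu

cell POLE=ki, VEL=ak, CASE=ta:
underlying: gas-sisgi-kip-id
1. f -> v, s -> z / V _ V: no change
2. f -> v, k -> g, p -> b, s -> z, t -> d / V _ V: fires at position(s) 9, 11: gassisgigibid
surface: gassisgigibid


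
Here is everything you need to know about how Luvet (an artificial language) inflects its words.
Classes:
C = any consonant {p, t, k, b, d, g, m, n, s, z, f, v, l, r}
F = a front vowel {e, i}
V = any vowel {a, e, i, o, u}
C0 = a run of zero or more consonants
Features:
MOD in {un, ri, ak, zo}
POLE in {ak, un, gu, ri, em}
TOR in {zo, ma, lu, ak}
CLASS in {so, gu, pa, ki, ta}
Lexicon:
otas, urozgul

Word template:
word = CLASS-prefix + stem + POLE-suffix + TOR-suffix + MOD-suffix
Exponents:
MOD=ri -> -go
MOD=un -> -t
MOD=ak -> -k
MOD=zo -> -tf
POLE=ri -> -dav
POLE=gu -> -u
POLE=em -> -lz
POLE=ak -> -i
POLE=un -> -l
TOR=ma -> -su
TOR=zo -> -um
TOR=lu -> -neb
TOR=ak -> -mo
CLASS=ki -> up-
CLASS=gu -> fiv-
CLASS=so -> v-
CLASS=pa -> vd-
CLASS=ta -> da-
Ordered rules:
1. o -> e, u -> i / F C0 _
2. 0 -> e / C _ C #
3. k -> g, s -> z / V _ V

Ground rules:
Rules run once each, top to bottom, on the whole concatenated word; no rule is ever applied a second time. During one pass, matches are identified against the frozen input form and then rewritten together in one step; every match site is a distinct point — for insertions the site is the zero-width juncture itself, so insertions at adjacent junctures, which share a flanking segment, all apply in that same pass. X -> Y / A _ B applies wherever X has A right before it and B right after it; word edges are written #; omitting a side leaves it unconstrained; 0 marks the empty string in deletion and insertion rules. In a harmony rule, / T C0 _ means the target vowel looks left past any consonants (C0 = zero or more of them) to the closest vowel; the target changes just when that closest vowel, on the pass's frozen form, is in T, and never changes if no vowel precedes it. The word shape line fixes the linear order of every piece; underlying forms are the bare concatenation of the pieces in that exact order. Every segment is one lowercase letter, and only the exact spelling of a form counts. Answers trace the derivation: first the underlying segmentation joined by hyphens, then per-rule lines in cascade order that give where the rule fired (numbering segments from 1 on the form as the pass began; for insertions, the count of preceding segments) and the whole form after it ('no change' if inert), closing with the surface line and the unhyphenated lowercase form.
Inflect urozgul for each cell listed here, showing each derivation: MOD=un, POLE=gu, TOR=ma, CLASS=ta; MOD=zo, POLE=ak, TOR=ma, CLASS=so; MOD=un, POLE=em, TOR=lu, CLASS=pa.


cell MOD=un, POLE=gu, TOR=ma, CLASS=ta:
underlying: da-urozgul-u-su-t
1. o -> e, u -> i / F C0 _: no change
2. 0 -> e / C _ C #: no change
3. k -> g, s -> z / V _ V: fires at position(s) 11: daurozguluzut
surface: daurozguluzut

cell MOD=zo, POLE=ak, TOR=ma, CLASS=so:
underlying: v-urozgul-i-su-tf
1. o -> e, u -> i / F C0 _: fires at position(s) 11: vurozgulisitf
2. 0 -> e / C _ C #: inserts after position(s) 12: vurozgulisitef
3. k -> g, s -> z / V _ V: fires at position(s) 10: vurozgulizitef
surface: vurozgulizitef

cell MOD=un, POLE=em, TOR=lu, CLASS=pa:
underlying: vd-urozgul-lz-neb-t
1. o -> e, u -> i / F C0 _: no change
2. 0 -> e / C _ C #: inserts after position(s) 14: vdurozgullznebet
3. k -> g, s -> z / V _ V: no change
surface: vdurozgullznebet
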